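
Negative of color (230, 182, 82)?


Invert: (255-R, 255-G, 255-B)
R: 255-230 = 25
G: 255-182 = 73
B: 255-82 = 173
= RGB(25, 73, 173)


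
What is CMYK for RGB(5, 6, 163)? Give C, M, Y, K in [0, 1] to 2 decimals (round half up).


R'=5/255≈0.0196, G'=6/255≈0.0235, B'=163/255≈0.6392
K = 1 - max(R',G',B') = 1 - 163/255 = 92/255 = 0.36078… → 0.36
(1-R'-K)/(1-K) simplifies to (max-R)/max with max = 163:
C = (163-5)/163 = 158/163 = 0.96932… → 0.97
M = (163-6)/163 = 157/163 = 0.96319… → 0.96
Y = (163-163)/163 = 0/163 = 0 → 0.00
= CMYK(0.97, 0.96, 0.00, 0.36)


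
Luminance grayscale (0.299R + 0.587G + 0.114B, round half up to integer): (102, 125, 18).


Gray = 0.299×R + 0.587×G + 0.114×B
Gray = 0.299×102 + 0.587×125 + 0.114×18
Gray = 30.498 + 73.375 + 2.052
Gray = 105.925 → round half up → 106
Gray = 106


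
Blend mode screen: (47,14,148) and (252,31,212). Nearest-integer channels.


Screen: C = 255 - (255-A)×(255-B)/255, rounded to nearest integer
R: 255 - (255-47)×(255-252)/255 = 255 - 624/255 ≈ 255 - 2.447 = 252.553 → 253
G: 255 - (255-14)×(255-31)/255 = 255 - 53984/255 ≈ 255 - 211.702 = 43.298 → 43
B: 255 - (255-148)×(255-212)/255 = 255 - 4601/255 ≈ 255 - 18.043 = 236.957 → 237
= RGB(253, 43, 237)


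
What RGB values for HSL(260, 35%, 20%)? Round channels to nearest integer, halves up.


H=260°, S=0.35, L=0.20
C = (1-|2L-1|)×S = (1-|-0.60|)×0.35 = 0.14
H' = H/60 = 260/60 ≈ 4.3333; X = C×(1-|H' mod 2 - 1|) ≈ 0.0467
m = L - C/2 = 0.20 - 0.07 = 0.13
Sector ⌊H'⌋ = 4 → (R',G',B') = (≈0.0467, 0.0, 0.14)
RGB = ((R'+m)×255, (G'+m)×255, (B'+m)×255) = (45.05, 33.15, 68.85)
Round half up → RGB(45, 33, 69)


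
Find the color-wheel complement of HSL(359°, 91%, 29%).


Complement = opposite side of color wheel = hue + 180°
H' = (359 + 180) mod 360 = 179°
S and L unchanged.
= HSL(179°, 91%, 29%)


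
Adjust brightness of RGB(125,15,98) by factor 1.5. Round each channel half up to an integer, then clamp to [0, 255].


Multiply each channel by 1.5, round half up, clamp to [0, 255]
R: 125×1.5 = 187.5 → round → 188
G: 15×1.5 = 22.5 → round → 23
B: 98×1.5 = 147
= RGB(188, 23, 147)


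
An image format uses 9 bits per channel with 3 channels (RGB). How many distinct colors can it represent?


Total bits = 9 bits/channel × 3 channels = 27 bits
Distinct colors = 2^27
= 134,217,728 colors


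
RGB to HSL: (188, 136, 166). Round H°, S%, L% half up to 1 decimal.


Normalize: R'=188/255≈0.7373, G'=136/255≈0.5333, B'=166/255≈0.6510
Max=188/255, Min=136/255, Δ=Max-Min=52/255
L = (Max+Min)/2 = (188+136)/510 = 324/510 = 0.63529… → L = 63.5%
L > 0.5 → S = Δ/(2-Max-Min) = 52/(510-188-136) = 52/186 = 0.27956… → S = 28.0%
(the 1/255 factors cancel in S and H, so raw channel differences can be used)
Max is R' → H = 60 × (((G-B)/Δ) mod 6) = 60 × (((136-166)/52) mod 6)
  (-30)/52 = -0.5769…; negative, so add 6 → 5.4230…
  H = 60 × 5.4230… = 325.384…° → H = 325.4°
= HSL(325.4°, 28.0%, 63.5%)


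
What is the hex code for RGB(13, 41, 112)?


R = 13 → 0D (hex)
G = 41 → 29 (hex)
B = 112 → 70 (hex)
Hex = #0D2970


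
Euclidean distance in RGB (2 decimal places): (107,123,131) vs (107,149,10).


d = √[(R₁-R₂)² + (G₁-G₂)² + (B₁-B₂)²]
d = √[(107-107)² + (123-149)² + (131-10)²]
d = √[0 + 676 + 14641]
d = √15317
d ≈ 123.76


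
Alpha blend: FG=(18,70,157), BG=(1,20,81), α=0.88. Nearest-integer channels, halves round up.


C = α×F + (1-α)×B, with 1-α = 0.12
R: 0.88×18 + 0.12×1 = 15.84 + 0.12 = 15.96 → 16
G: 0.88×70 + 0.12×20 = 61.60 + 2.40 = 64.00 → 64
B: 0.88×157 + 0.12×81 = 138.16 + 9.72 = 147.88 → 148
= RGB(16, 64, 148)


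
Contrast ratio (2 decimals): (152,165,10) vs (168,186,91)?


Linearize each sRGB channel c=v/255: c/12.92 if c ≤ 0.04045 else ((c+0.055)/1.055)^2.4
L = 0.2126×R_lin + 0.7152×G_lin + 0.0722×B_lin
Color 1 (152,165,10):
  R=152: 152/255≈0.5961 > 0.04045 → ((0.5961+0.055)/1.055)^2.4 ≈ 0.31399
  G=165: 165/255≈0.6471 > 0.04045 → ((0.6471+0.055)/1.055)^2.4 ≈ 0.37626
  B=10: 10/255≈0.0392 ≤ 0.04045 → 0.0392/12.92 ≈ 0.00304
  L1 = 0.2126×0.31399 + 0.7152×0.37626 + 0.0722×0.00304 ≈ 0.33608
Color 2 (168,186,91):
  R=168: 168/255≈0.6588 > 0.04045 → ((0.6588+0.055)/1.055)^2.4 ≈ 0.39157
  G=186: 186/255≈0.7294 > 0.04045 → ((0.7294+0.055)/1.055)^2.4 ≈ 0.49102
  B=91: 91/255≈0.3569 > 0.04045 → ((0.3569+0.055)/1.055)^2.4 ≈ 0.10462
  L2 = 0.2126×0.39157 + 0.7152×0.49102 + 0.0722×0.10462 ≈ 0.44198
Lighter = 0.44198, Darker = 0.33608
Ratio = (L_lighter + 0.05) / (L_darker + 0.05)
Ratio = (0.44198 + 0.05) / (0.33608 + 0.05) = 0.49198 / 0.38608 ≈ 1.2743
Ratio ≈ 1.27:1


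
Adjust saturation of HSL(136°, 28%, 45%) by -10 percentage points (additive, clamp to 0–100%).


Original S = 28%
Adjustment = -10 percentage points
New S = 28 + (-10) = 18
Clamp to [0, 100] → 18
= HSL(136°, 18%, 45%)


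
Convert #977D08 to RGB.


97 → 151 (R)
7D → 125 (G)
08 → 8 (B)
= RGB(151, 125, 8)


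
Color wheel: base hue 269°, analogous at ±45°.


Base hue: 269°
Left analog: (269 - 45) mod 360 = 224°
Right analog: (269 + 45) mod 360 = 314°
Analogous hues = 224° and 314°


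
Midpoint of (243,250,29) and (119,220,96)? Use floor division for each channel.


Midpoint: each channel = ⌊(C₁+C₂)/2⌋
R: ⌊(243+119)/2⌋ = 181
G: ⌊(250+220)/2⌋ = 235
B: ⌊(29+96)/2⌋ = 62
= RGB(181, 235, 62)


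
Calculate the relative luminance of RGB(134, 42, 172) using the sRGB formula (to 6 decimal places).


Linearize each channel (sRGB transfer function): c = v/255; c_lin = c/12.92 if c ≤ 0.04045, else ((c+0.055)/1.055)^2.4
  R: 134/255 ≈ 0.525490 > 0.04045 → ((0.525490+0.055)/1.055)^2.4 ≈ 0.238398
  G: 42/255 ≈ 0.164706 > 0.04045 → ((0.164706+0.055)/1.055)^2.4 ≈ 0.023153
  B: 172/255 ≈ 0.674510 > 0.04045 → ((0.674510+0.055)/1.055)^2.4 ≈ 0.412543
R_lin = 0.238398, G_lin = 0.023153, B_lin = 0.412543
L = 0.2126×R + 0.7152×G + 0.0722×B
L = 0.2126×0.238398 + 0.7152×0.023153 + 0.0722×0.412543
L ≈ 0.097028


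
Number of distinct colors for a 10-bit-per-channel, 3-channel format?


Total bits = 10 bits/channel × 3 channels = 30 bits
Distinct colors = 2^30
= 1,073,741,824 colors


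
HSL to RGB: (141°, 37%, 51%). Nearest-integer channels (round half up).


H=141°, S=0.37, L=0.51
C = (1-|2L-1|)×S = (1-|0.02|)×0.37 = 0.3626
H' = H/60 = 141/60 ≈ 2.3500; X = C×(1-|H' mod 2 - 1|) = 0.12691
m = L - C/2 = 0.51 - 0.1813 = 0.3287
Sector ⌊H'⌋ = 2 → (R',G',B') = (0.0, 0.3626, 0.12691)
RGB = ((R'+m)×255, (G'+m)×255, (B'+m)×255) = (83.8185, 176.2815, 116.18055)
Round half up → RGB(84, 176, 116)


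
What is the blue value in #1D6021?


Color: #1D6021
R = 1D = 29
G = 60 = 96
B = 21 = 33
Blue = 33


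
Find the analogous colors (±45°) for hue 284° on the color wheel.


Base hue: 284°
Left analog: (284 - 45) mod 360 = 239°
Right analog: (284 + 45) mod 360 = 329°
Analogous hues = 239° and 329°


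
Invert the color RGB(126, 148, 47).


Invert: (255-R, 255-G, 255-B)
R: 255-126 = 129
G: 255-148 = 107
B: 255-47 = 208
= RGB(129, 107, 208)


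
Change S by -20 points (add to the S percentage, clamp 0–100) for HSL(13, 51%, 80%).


Original S = 51%
Adjustment = -20 percentage points
New S = 51 + (-20) = 31
Clamp to [0, 100] → 31
= HSL(13°, 31%, 80%)


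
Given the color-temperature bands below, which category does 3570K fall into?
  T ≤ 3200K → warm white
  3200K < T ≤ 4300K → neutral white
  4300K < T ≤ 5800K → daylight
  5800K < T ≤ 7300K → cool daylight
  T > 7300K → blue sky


Temperature: 3570K
3200K < 3570K ≤ 4300K → neutral white
Classification: neutral white


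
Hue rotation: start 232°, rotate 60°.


New hue = (H + rotation) mod 360
New hue = (232 + 60) mod 360
= 292 mod 360
= 292°


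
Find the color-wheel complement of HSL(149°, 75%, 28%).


Complement = opposite side of color wheel = hue + 180°
H' = (149 + 180) mod 360 = 329°
S and L unchanged.
= HSL(329°, 75%, 28%)


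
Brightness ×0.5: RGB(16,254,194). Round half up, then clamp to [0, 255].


Multiply each channel by 0.5, round half up, clamp to [0, 255]
R: 16×0.5 = 8
G: 254×0.5 = 127
B: 194×0.5 = 97
= RGB(8, 127, 97)


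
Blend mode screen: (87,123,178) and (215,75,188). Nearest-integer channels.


Screen: C = 255 - (255-A)×(255-B)/255, rounded to nearest integer
R: 255 - (255-87)×(255-215)/255 = 255 - 6720/255 ≈ 255 - 26.353 = 228.647 → 229
G: 255 - (255-123)×(255-75)/255 = 255 - 23760/255 ≈ 255 - 93.176 = 161.824 → 162
B: 255 - (255-178)×(255-188)/255 = 255 - 5159/255 ≈ 255 - 20.231 = 234.769 → 235
= RGB(229, 162, 235)


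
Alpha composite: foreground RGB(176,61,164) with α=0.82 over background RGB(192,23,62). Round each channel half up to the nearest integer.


C = α×F + (1-α)×B, with 1-α = 0.18
R: 0.82×176 + 0.18×192 = 144.32 + 34.56 = 178.88 → 179
G: 0.82×61 + 0.18×23 = 50.02 + 4.14 = 54.16 → 54
B: 0.82×164 + 0.18×62 = 134.48 + 11.16 = 145.64 → 146
= RGB(179, 54, 146)


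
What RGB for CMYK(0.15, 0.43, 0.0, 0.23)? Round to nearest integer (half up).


R = 255 × (1-C) × (1-K) = 255 × 0.85 × 0.77 = 166.8975 → 167
G = 255 × (1-M) × (1-K) = 255 × 0.57 × 0.77 = 111.9195 → 112
B = 255 × (1-Y) × (1-K) = 255 × 1.00 × 0.77 = 196.35 → 196
= RGB(167, 112, 196)


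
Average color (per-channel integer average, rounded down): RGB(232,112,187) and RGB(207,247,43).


Midpoint: each channel = ⌊(C₁+C₂)/2⌋
R: ⌊(232+207)/2⌋ = 219
G: ⌊(112+247)/2⌋ = 179
B: ⌊(187+43)/2⌋ = 115
= RGB(219, 179, 115)


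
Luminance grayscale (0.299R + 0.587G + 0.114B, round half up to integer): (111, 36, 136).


Gray = 0.299×R + 0.587×G + 0.114×B
Gray = 0.299×111 + 0.587×36 + 0.114×136
Gray = 33.189 + 21.132 + 15.504
Gray = 69.825 → round half up → 70
Gray = 70


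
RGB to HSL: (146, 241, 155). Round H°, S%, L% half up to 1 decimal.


Normalize: R'=146/255≈0.5725, G'=241/255≈0.9451, B'=155/255≈0.6078
Max=241/255, Min=146/255, Δ=Max-Min=95/255
L = (Max+Min)/2 = (241+146)/510 = 387/510 = 0.75882… → L = 75.9%
L > 0.5 → S = Δ/(2-Max-Min) = 95/(510-241-146) = 95/123 = 0.77235… → S = 77.2%
(the 1/255 factors cancel in S and H, so raw channel differences can be used)
Max is G' → H = 60 × ((B-R)/Δ + 2) = 60 × ((155-146)/95 + 2)
  9/95 + 2 = 0.0947… + 2 = 2.0947…
  H = 60 × 2.0947… = 125.684…° → H = 125.7°
= HSL(125.7°, 77.2%, 75.9%)


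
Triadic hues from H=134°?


Triadic: equally spaced at 120° intervals
H1 = 134°
H2 = (134 + 120) mod 360 = 254°
H3 = (134 + 240) mod 360 = 14°
Triadic = 134°, 254°, 14°


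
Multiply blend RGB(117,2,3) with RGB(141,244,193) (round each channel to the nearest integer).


Multiply: C = A×B/255, rounded to nearest integer
R: 117×141/255 = 16497/255 ≈ 64.694 → 65
G: 2×244/255 = 488/255 ≈ 1.914 → 2
B: 3×193/255 = 579/255 ≈ 2.271 → 2
= RGB(65, 2, 2)


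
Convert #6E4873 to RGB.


6E → 110 (R)
48 → 72 (G)
73 → 115 (B)
= RGB(110, 72, 115)


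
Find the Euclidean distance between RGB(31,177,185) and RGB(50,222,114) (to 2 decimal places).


d = √[(R₁-R₂)² + (G₁-G₂)² + (B₁-B₂)²]
d = √[(31-50)² + (177-222)² + (185-114)²]
d = √[361 + 2025 + 5041]
d = √7427
d ≈ 86.18


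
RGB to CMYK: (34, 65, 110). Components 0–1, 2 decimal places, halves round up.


R'=34/255≈0.1333, G'=65/255≈0.2549, B'=110/255≈0.4314
K = 1 - max(R',G',B') = 1 - 110/255 = 145/255 = 0.56862… → 0.57
(1-R'-K)/(1-K) simplifies to (max-R)/max with max = 110:
C = (110-34)/110 = 76/110 = 0.69090… → 0.69
M = (110-65)/110 = 45/110 = 0.40909… → 0.41
Y = (110-110)/110 = 0/110 = 0 → 0.00
= CMYK(0.69, 0.41, 0.00, 0.57)


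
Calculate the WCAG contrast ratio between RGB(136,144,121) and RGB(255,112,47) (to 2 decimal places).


Linearize each sRGB channel c=v/255: c/12.92 if c ≤ 0.04045 else ((c+0.055)/1.055)^2.4
L = 0.2126×R_lin + 0.7152×G_lin + 0.0722×B_lin
Color 1 (136,144,121):
  R=136: 136/255≈0.5333 > 0.04045 → ((0.5333+0.055)/1.055)^2.4 ≈ 0.24620
  G=144: 144/255≈0.5647 > 0.04045 → ((0.5647+0.055)/1.055)^2.4 ≈ 0.27889
  B=121: 121/255≈0.4745 > 0.04045 → ((0.4745+0.055)/1.055)^2.4 ≈ 0.19120
  L1 = 0.2126×0.24620 + 0.7152×0.27889 + 0.0722×0.19120 ≈ 0.26561
Color 2 (255,112,47):
  R=255: 255/255≈1.0000 > 0.04045 → ((1.0000+0.055)/1.055)^2.4 ≈ 1.00000
  G=112: 112/255≈0.4392 > 0.04045 → ((0.4392+0.055)/1.055)^2.4 ≈ 0.16203
  B=47: 47/255≈0.1843 > 0.04045 → ((0.1843+0.055)/1.055)^2.4 ≈ 0.02843
  L2 = 0.2126×1.00000 + 0.7152×0.16203 + 0.0722×0.02843 ≈ 0.33054
Lighter = 0.33054, Darker = 0.26561
Ratio = (L_lighter + 0.05) / (L_darker + 0.05)
Ratio = (0.33054 + 0.05) / (0.26561 + 0.05) = 0.38054 / 0.31561 ≈ 1.2057
Ratio ≈ 1.21:1


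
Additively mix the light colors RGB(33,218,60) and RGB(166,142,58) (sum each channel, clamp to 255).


Additive: each channel = min(255, C₁+C₂)
R: 33+166 = 199 → 199
G: 218+142 = 360 → 255
B: 60+58 = 118 → 118
= RGB(199, 255, 118)


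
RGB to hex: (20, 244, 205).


R = 20 → 14 (hex)
G = 244 → F4 (hex)
B = 205 → CD (hex)
Hex = #14F4CD


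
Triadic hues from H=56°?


Triadic: equally spaced at 120° intervals
H1 = 56°
H2 = (56 + 120) mod 360 = 176°
H3 = (56 + 240) mod 360 = 296°
Triadic = 56°, 176°, 296°


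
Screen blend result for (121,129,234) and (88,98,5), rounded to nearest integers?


Screen: C = 255 - (255-A)×(255-B)/255, rounded to nearest integer
R: 255 - (255-121)×(255-88)/255 = 255 - 22378/255 ≈ 255 - 87.757 = 167.243 → 167
G: 255 - (255-129)×(255-98)/255 = 255 - 19782/255 ≈ 255 - 77.576 = 177.424 → 177
B: 255 - (255-234)×(255-5)/255 = 255 - 5250/255 ≈ 255 - 20.588 = 234.412 → 234
= RGB(167, 177, 234)


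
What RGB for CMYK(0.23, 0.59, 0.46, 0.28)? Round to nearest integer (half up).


R = 255 × (1-C) × (1-K) = 255 × 0.77 × 0.72 = 141.372 → 141
G = 255 × (1-M) × (1-K) = 255 × 0.41 × 0.72 = 75.276 → 75
B = 255 × (1-Y) × (1-K) = 255 × 0.54 × 0.72 = 99.144 → 99
= RGB(141, 75, 99)


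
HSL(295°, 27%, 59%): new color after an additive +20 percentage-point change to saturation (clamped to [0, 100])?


Original S = 27%
Adjustment = +20 percentage points
New S = 27 + (20) = 47
Clamp to [0, 100] → 47
= HSL(295°, 47%, 59%)


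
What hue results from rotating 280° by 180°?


New hue = (H + rotation) mod 360
New hue = (280 + 180) mod 360
= 460 mod 360
= 100°


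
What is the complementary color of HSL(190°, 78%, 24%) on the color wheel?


Complement = opposite side of color wheel = hue + 180°
H' = (190 + 180) mod 360 = 10°
S and L unchanged.
= HSL(10°, 78%, 24%)


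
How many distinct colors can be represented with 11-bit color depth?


Colors = 2^bits = 2^11
= 2,048 colors


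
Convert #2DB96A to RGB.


2D → 45 (R)
B9 → 185 (G)
6A → 106 (B)
= RGB(45, 185, 106)


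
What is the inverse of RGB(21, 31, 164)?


Invert: (255-R, 255-G, 255-B)
R: 255-21 = 234
G: 255-31 = 224
B: 255-164 = 91
= RGB(234, 224, 91)


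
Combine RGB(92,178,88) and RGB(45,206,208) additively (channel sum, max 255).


Additive: each channel = min(255, C₁+C₂)
R: 92+45 = 137 → 137
G: 178+206 = 384 → 255
B: 88+208 = 296 → 255
= RGB(137, 255, 255)


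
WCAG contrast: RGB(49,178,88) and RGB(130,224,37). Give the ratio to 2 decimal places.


Linearize each sRGB channel c=v/255: c/12.92 if c ≤ 0.04045 else ((c+0.055)/1.055)^2.4
L = 0.2126×R_lin + 0.7152×G_lin + 0.0722×B_lin
Color 1 (49,178,88):
  R=49: 49/255≈0.1922 > 0.04045 → ((0.1922+0.055)/1.055)^2.4 ≈ 0.03071
  G=178: 178/255≈0.6980 > 0.04045 → ((0.6980+0.055)/1.055)^2.4 ≈ 0.44520
  B=88: 88/255≈0.3451 > 0.04045 → ((0.3451+0.055)/1.055)^2.4 ≈ 0.09759
  L1 = 0.2126×0.03071 + 0.7152×0.44520 + 0.0722×0.09759 ≈ 0.33198
Color 2 (130,224,37):
  R=130: 130/255≈0.5098 > 0.04045 → ((0.5098+0.055)/1.055)^2.4 ≈ 0.22323
  G=224: 224/255≈0.8784 > 0.04045 → ((0.8784+0.055)/1.055)^2.4 ≈ 0.74540
  B=37: 37/255≈0.1451 > 0.04045 → ((0.1451+0.055)/1.055)^2.4 ≈ 0.01850
  L2 = 0.2126×0.22323 + 0.7152×0.74540 + 0.0722×0.01850 ≈ 0.58191
Lighter = 0.58191, Darker = 0.33198
Ratio = (L_lighter + 0.05) / (L_darker + 0.05)
Ratio = (0.58191 + 0.05) / (0.33198 + 0.05) = 0.63191 / 0.38198 ≈ 1.6543
Ratio ≈ 1.65:1


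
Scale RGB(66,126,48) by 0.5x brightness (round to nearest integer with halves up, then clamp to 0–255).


Multiply each channel by 0.5, round half up, clamp to [0, 255]
R: 66×0.5 = 33
G: 126×0.5 = 63
B: 48×0.5 = 24
= RGB(33, 63, 24)


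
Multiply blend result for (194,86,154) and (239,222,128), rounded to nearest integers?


Multiply: C = A×B/255, rounded to nearest integer
R: 194×239/255 = 46366/255 ≈ 181.827 → 182
G: 86×222/255 = 19092/255 ≈ 74.871 → 75
B: 154×128/255 = 19712/255 ≈ 77.302 → 77
= RGB(182, 75, 77)


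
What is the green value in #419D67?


Color: #419D67
R = 41 = 65
G = 9D = 157
B = 67 = 103
Green = 157


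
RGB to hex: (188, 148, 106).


R = 188 → BC (hex)
G = 148 → 94 (hex)
B = 106 → 6A (hex)
Hex = #BC946A


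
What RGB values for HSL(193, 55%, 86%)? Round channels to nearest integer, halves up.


H=193°, S=0.55, L=0.86
C = (1-|2L-1|)×S = (1-|0.72|)×0.55 = 0.154
H' = H/60 = 193/60 ≈ 3.2167; X = C×(1-|H' mod 2 - 1|) ≈ 0.1206
m = L - C/2 = 0.86 - 0.077 = 0.783
Sector ⌊H'⌋ = 3 → (R',G',B') = (0.0, ≈0.1206, 0.154)
RGB = ((R'+m)×255, (G'+m)×255, (B'+m)×255) = (199.665, 230.4265, 238.935)
Round half up → RGB(200, 230, 239)


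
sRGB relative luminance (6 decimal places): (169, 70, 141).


Linearize each channel (sRGB transfer function): c = v/255; c_lin = c/12.92 if c ≤ 0.04045, else ((c+0.055)/1.055)^2.4
  R: 169/255 ≈ 0.662745 > 0.04045 → ((0.662745+0.055)/1.055)^2.4 ≈ 0.396755
  G: 70/255 ≈ 0.274510 > 0.04045 → ((0.274510+0.055)/1.055)^2.4 ≈ 0.061246
  B: 141/255 ≈ 0.552941 > 0.04045 → ((0.552941+0.055)/1.055)^2.4 ≈ 0.266356
R_lin = 0.396755, G_lin = 0.061246, B_lin = 0.266356
L = 0.2126×R + 0.7152×G + 0.0722×B
L = 0.2126×0.396755 + 0.7152×0.061246 + 0.0722×0.266356
L ≈ 0.147384


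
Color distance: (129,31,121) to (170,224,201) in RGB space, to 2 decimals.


d = √[(R₁-R₂)² + (G₁-G₂)² + (B₁-B₂)²]
d = √[(129-170)² + (31-224)² + (121-201)²]
d = √[1681 + 37249 + 6400]
d = √45330
d ≈ 212.91


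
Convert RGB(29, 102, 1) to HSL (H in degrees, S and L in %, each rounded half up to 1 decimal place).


Normalize: R'=29/255≈0.1137, G'=102/255≈0.4000, B'=1/255≈0.0039
Max=102/255, Min=1/255, Δ=Max-Min=101/255
L = (Max+Min)/2 = (102+1)/510 = 103/510 = 0.20196… → L = 20.2%
L ≤ 0.5 → S = Δ/(Max+Min) = 101/(102+1) = 101/103 = 0.98058… → S = 98.1%
(the 1/255 factors cancel in S and H, so raw channel differences can be used)
Max is G' → H = 60 × ((B-R)/Δ + 2) = 60 × ((1-29)/101 + 2)
  -28/101 + 2 = -0.2772… + 2 = 1.7227…
  H = 60 × 1.7227… = 103.366…° → H = 103.4°
= HSL(103.4°, 98.1%, 20.2%)


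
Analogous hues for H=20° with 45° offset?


Base hue: 20°
Left analog: (20 - 45) mod 360 = 335°
Right analog: (20 + 45) mod 360 = 65°
Analogous hues = 335° and 65°


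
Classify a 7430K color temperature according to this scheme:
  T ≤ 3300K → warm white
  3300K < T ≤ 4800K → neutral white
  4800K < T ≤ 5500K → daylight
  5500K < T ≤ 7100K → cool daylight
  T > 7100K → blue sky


Temperature: 7430K
7430K > 7100K → blue sky
Classification: blue sky


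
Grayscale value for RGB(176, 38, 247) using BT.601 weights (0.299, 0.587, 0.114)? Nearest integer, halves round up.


Gray = 0.299×R + 0.587×G + 0.114×B
Gray = 0.299×176 + 0.587×38 + 0.114×247
Gray = 52.624 + 22.306 + 28.158
Gray = 103.088 → round half up → 103
Gray = 103


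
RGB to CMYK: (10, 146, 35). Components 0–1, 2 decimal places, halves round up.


R'=10/255≈0.0392, G'=146/255≈0.5725, B'=35/255≈0.1373
K = 1 - max(R',G',B') = 1 - 146/255 = 109/255 = 0.42745… → 0.43
(1-R'-K)/(1-K) simplifies to (max-R)/max with max = 146:
C = (146-10)/146 = 136/146 = 0.93150… → 0.93
M = (146-146)/146 = 0/146 = 0 → 0.00
Y = (146-35)/146 = 111/146 = 0.76027… → 0.76
= CMYK(0.93, 0.00, 0.76, 0.43)


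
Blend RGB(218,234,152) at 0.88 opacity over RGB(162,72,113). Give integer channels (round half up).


C = α×F + (1-α)×B, with 1-α = 0.12
R: 0.88×218 + 0.12×162 = 191.84 + 19.44 = 211.28 → 211
G: 0.88×234 + 0.12×72 = 205.92 + 8.64 = 214.56 → 215
B: 0.88×152 + 0.12×113 = 133.76 + 13.56 = 147.32 → 147
= RGB(211, 215, 147)


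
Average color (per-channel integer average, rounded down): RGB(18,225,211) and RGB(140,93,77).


Midpoint: each channel = ⌊(C₁+C₂)/2⌋
R: ⌊(18+140)/2⌋ = 79
G: ⌊(225+93)/2⌋ = 159
B: ⌊(211+77)/2⌋ = 144
= RGB(79, 159, 144)


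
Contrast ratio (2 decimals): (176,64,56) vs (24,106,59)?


Linearize each sRGB channel c=v/255: c/12.92 if c ≤ 0.04045 else ((c+0.055)/1.055)^2.4
L = 0.2126×R_lin + 0.7152×G_lin + 0.0722×B_lin
Color 1 (176,64,56):
  R=176: 176/255≈0.6902 > 0.04045 → ((0.6902+0.055)/1.055)^2.4 ≈ 0.43415
  G=64: 64/255≈0.2510 > 0.04045 → ((0.2510+0.055)/1.055)^2.4 ≈ 0.05127
  B=56: 56/255≈0.2196 > 0.04045 → ((0.2196+0.055)/1.055)^2.4 ≈ 0.03955
  L1 = 0.2126×0.43415 + 0.7152×0.05127 + 0.0722×0.03955 ≈ 0.13182
Color 2 (24,106,59):
  R=24: 24/255≈0.0941 > 0.04045 → ((0.0941+0.055)/1.055)^2.4 ≈ 0.00913
  G=106: 106/255≈0.4157 > 0.04045 → ((0.4157+0.055)/1.055)^2.4 ≈ 0.14413
  B=59: 59/255≈0.2314 > 0.04045 → ((0.2314+0.055)/1.055)^2.4 ≈ 0.04374
  L2 = 0.2126×0.00913 + 0.7152×0.14413 + 0.0722×0.04374 ≈ 0.10818
Lighter = 0.13182, Darker = 0.10818
Ratio = (L_lighter + 0.05) / (L_darker + 0.05)
Ratio = (0.13182 + 0.05) / (0.10818 + 0.05) = 0.18182 / 0.15818 ≈ 1.1495
Ratio ≈ 1.15:1


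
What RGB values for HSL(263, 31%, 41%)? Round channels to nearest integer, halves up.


H=263°, S=0.31, L=0.41
C = (1-|2L-1|)×S = (1-|-0.18|)×0.31 = 0.2542
H' = H/60 = 263/60 ≈ 4.3833; X = C×(1-|H' mod 2 - 1|) ≈ 0.0974
m = L - C/2 = 0.41 - 0.1271 = 0.2829
Sector ⌊H'⌋ = 4 → (R',G',B') = (≈0.0974, 0.0, 0.2542)
RGB = ((R'+m)×255, (G'+m)×255, (B'+m)×255) = (96.98755, 72.1395, 136.9605)
Round half up → RGB(97, 72, 137)


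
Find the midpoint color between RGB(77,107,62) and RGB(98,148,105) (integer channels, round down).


Midpoint: each channel = ⌊(C₁+C₂)/2⌋
R: ⌊(77+98)/2⌋ = 87
G: ⌊(107+148)/2⌋ = 127
B: ⌊(62+105)/2⌋ = 83
= RGB(87, 127, 83)


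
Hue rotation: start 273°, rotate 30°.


New hue = (H + rotation) mod 360
New hue = (273 + 30) mod 360
= 303 mod 360
= 303°


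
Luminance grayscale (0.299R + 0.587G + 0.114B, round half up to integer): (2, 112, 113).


Gray = 0.299×R + 0.587×G + 0.114×B
Gray = 0.299×2 + 0.587×112 + 0.114×113
Gray = 0.598 + 65.744 + 12.882
Gray = 79.224 → round half up → 79
Gray = 79


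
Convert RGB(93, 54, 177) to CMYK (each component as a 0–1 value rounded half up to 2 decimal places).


R'=93/255≈0.3647, G'=54/255≈0.2118, B'=177/255≈0.6941
K = 1 - max(R',G',B') = 1 - 177/255 = 78/255 = 0.30588… → 0.31
(1-R'-K)/(1-K) simplifies to (max-R)/max with max = 177:
C = (177-93)/177 = 84/177 = 0.47457… → 0.47
M = (177-54)/177 = 123/177 = 0.69491… → 0.69
Y = (177-177)/177 = 0/177 = 0 → 0.00
= CMYK(0.47, 0.69, 0.00, 0.31)


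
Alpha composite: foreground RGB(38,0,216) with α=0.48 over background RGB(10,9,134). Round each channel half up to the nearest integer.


C = α×F + (1-α)×B, with 1-α = 0.52
R: 0.48×38 + 0.52×10 = 18.24 + 5.20 = 23.44 → 23
G: 0.48×0 + 0.52×9 = 0.00 + 4.68 = 4.68 → 5
B: 0.48×216 + 0.52×134 = 103.68 + 69.68 = 173.36 → 173
= RGB(23, 5, 173)


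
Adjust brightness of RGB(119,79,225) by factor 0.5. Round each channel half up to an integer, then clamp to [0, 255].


Multiply each channel by 0.5, round half up, clamp to [0, 255]
R: 119×0.5 = 59.5 → round → 60
G: 79×0.5 = 39.5 → round → 40
B: 225×0.5 = 112.5 → round → 113
= RGB(60, 40, 113)


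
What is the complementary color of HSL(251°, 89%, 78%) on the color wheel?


Complement = opposite side of color wheel = hue + 180°
H' = (251 + 180) mod 360 = 71°
S and L unchanged.
= HSL(71°, 89%, 78%)


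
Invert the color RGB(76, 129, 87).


Invert: (255-R, 255-G, 255-B)
R: 255-76 = 179
G: 255-129 = 126
B: 255-87 = 168
= RGB(179, 126, 168)


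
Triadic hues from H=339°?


Triadic: equally spaced at 120° intervals
H1 = 339°
H2 = (339 + 120) mod 360 = 99°
H3 = (339 + 240) mod 360 = 219°
Triadic = 339°, 99°, 219°


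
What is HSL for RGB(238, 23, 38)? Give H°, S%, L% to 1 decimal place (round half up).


Normalize: R'=238/255≈0.9333, G'=23/255≈0.0902, B'=38/255≈0.1490
Max=238/255, Min=23/255, Δ=Max-Min=215/255
L = (Max+Min)/2 = (238+23)/510 = 261/510 = 0.51176… → L = 51.2%
L > 0.5 → S = Δ/(2-Max-Min) = 215/(510-238-23) = 215/249 = 0.86345… → S = 86.3%
(the 1/255 factors cancel in S and H, so raw channel differences can be used)
Max is R' → H = 60 × (((G-B)/Δ) mod 6) = 60 × (((23-38)/215) mod 6)
  (-15)/215 = -0.0697…; negative, so add 6 → 5.9302…
  H = 60 × 5.9302… = 355.813…° → H = 355.8°
= HSL(355.8°, 86.3%, 51.2%)


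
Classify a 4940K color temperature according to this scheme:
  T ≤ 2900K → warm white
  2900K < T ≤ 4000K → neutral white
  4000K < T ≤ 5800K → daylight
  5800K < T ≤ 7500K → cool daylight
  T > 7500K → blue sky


Temperature: 4940K
4000K < 4940K ≤ 5800K → daylight
Classification: daylight


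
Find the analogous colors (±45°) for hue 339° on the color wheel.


Base hue: 339°
Left analog: (339 - 45) mod 360 = 294°
Right analog: (339 + 45) mod 360 = 24°
Analogous hues = 294° and 24°


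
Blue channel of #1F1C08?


Color: #1F1C08
R = 1F = 31
G = 1C = 28
B = 08 = 8
Blue = 8


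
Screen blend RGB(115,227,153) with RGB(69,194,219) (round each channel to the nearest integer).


Screen: C = 255 - (255-A)×(255-B)/255, rounded to nearest integer
R: 255 - (255-115)×(255-69)/255 = 255 - 26040/255 ≈ 255 - 102.118 = 152.882 → 153
G: 255 - (255-227)×(255-194)/255 = 255 - 1708/255 ≈ 255 - 6.698 = 248.302 → 248
B: 255 - (255-153)×(255-219)/255 = 255 - 3672/255 ≈ 255 - 14.400 = 240.600 → 241
= RGB(153, 248, 241)


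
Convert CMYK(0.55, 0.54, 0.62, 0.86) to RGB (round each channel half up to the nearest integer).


R = 255 × (1-C) × (1-K) = 255 × 0.45 × 0.14 = 16.065 → 16
G = 255 × (1-M) × (1-K) = 255 × 0.46 × 0.14 = 16.422 → 16
B = 255 × (1-Y) × (1-K) = 255 × 0.38 × 0.14 = 13.566 → 14
= RGB(16, 16, 14)


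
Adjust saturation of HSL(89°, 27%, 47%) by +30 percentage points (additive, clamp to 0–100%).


Original S = 27%
Adjustment = +30 percentage points
New S = 27 + (30) = 57
Clamp to [0, 100] → 57
= HSL(89°, 57%, 47%)


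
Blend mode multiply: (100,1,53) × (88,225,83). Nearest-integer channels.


Multiply: C = A×B/255, rounded to nearest integer
R: 100×88/255 = 8800/255 ≈ 34.510 → 35
G: 1×225/255 = 225/255 ≈ 0.882 → 1
B: 53×83/255 = 4399/255 ≈ 17.251 → 17
= RGB(35, 1, 17)


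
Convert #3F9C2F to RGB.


3F → 63 (R)
9C → 156 (G)
2F → 47 (B)
= RGB(63, 156, 47)


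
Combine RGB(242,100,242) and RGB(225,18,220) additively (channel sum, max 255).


Additive: each channel = min(255, C₁+C₂)
R: 242+225 = 467 → 255
G: 100+18 = 118 → 118
B: 242+220 = 462 → 255
= RGB(255, 118, 255)


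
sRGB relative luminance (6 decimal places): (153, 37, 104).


Linearize each channel (sRGB transfer function): c = v/255; c_lin = c/12.92 if c ≤ 0.04045, else ((c+0.055)/1.055)^2.4
  R: 153/255 ≈ 0.600000 > 0.04045 → ((0.600000+0.055)/1.055)^2.4 ≈ 0.318547
  G: 37/255 ≈ 0.145098 > 0.04045 → ((0.145098+0.055)/1.055)^2.4 ≈ 0.018500
  B: 104/255 ≈ 0.407843 > 0.04045 → ((0.407843+0.055)/1.055)^2.4 ≈ 0.138432
R_lin = 0.318547, G_lin = 0.018500, B_lin = 0.138432
L = 0.2126×R + 0.7152×G + 0.0722×B
L = 0.2126×0.318547 + 0.7152×0.018500 + 0.0722×0.138432
L ≈ 0.090949


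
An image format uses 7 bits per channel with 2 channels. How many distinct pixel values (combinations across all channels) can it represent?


Total bits = 7 bits/channel × 2 channels = 14 bits
Distinct pixel values = 2^14
= 16,384 pixel values


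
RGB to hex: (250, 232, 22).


R = 250 → FA (hex)
G = 232 → E8 (hex)
B = 22 → 16 (hex)
Hex = #FAE816


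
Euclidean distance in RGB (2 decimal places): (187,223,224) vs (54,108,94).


d = √[(R₁-R₂)² + (G₁-G₂)² + (B₁-B₂)²]
d = √[(187-54)² + (223-108)² + (224-94)²]
d = √[17689 + 13225 + 16900]
d = √47814
d ≈ 218.66


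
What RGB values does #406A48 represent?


40 → 64 (R)
6A → 106 (G)
48 → 72 (B)
= RGB(64, 106, 72)


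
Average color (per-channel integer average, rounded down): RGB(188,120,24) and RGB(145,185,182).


Midpoint: each channel = ⌊(C₁+C₂)/2⌋
R: ⌊(188+145)/2⌋ = 166
G: ⌊(120+185)/2⌋ = 152
B: ⌊(24+182)/2⌋ = 103
= RGB(166, 152, 103)


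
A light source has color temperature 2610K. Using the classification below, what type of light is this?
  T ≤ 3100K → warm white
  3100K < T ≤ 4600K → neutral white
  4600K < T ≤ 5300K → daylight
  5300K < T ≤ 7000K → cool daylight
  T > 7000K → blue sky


Temperature: 2610K
2610K ≤ 3100K → warm white
Classification: warm white


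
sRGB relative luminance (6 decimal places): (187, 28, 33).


Linearize each channel (sRGB transfer function): c = v/255; c_lin = c/12.92 if c ≤ 0.04045, else ((c+0.055)/1.055)^2.4
  R: 187/255 ≈ 0.733333 > 0.04045 → ((0.733333+0.055)/1.055)^2.4 ≈ 0.496933
  G: 28/255 ≈ 0.109804 > 0.04045 → ((0.109804+0.055)/1.055)^2.4 ≈ 0.011612
  B: 33/255 ≈ 0.129412 > 0.04045 → ((0.129412+0.055)/1.055)^2.4 ≈ 0.015209
R_lin = 0.496933, G_lin = 0.011612, B_lin = 0.015209
L = 0.2126×R + 0.7152×G + 0.0722×B
L = 0.2126×0.496933 + 0.7152×0.011612 + 0.0722×0.015209
L ≈ 0.115051


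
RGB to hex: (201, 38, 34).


R = 201 → C9 (hex)
G = 38 → 26 (hex)
B = 34 → 22 (hex)
Hex = #C92622


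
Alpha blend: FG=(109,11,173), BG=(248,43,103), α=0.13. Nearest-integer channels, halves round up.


C = α×F + (1-α)×B, with 1-α = 0.87
R: 0.13×109 + 0.87×248 = 14.17 + 215.76 = 229.93 → 230
G: 0.13×11 + 0.87×43 = 1.43 + 37.41 = 38.84 → 39
B: 0.13×173 + 0.87×103 = 22.49 + 89.61 = 112.10 → 112
= RGB(230, 39, 112)


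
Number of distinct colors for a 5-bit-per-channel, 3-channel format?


Total bits = 5 bits/channel × 3 channels = 15 bits
Distinct colors = 2^15
= 32,768 colors


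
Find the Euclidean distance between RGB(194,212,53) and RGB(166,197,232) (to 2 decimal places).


d = √[(R₁-R₂)² + (G₁-G₂)² + (B₁-B₂)²]
d = √[(194-166)² + (212-197)² + (53-232)²]
d = √[784 + 225 + 32041]
d = √33050
d ≈ 181.80


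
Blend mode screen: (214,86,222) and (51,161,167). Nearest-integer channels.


Screen: C = 255 - (255-A)×(255-B)/255, rounded to nearest integer
R: 255 - (255-214)×(255-51)/255 = 255 - 8364/255 ≈ 255 - 32.800 = 222.200 → 222
G: 255 - (255-86)×(255-161)/255 = 255 - 15886/255 ≈ 255 - 62.298 = 192.702 → 193
B: 255 - (255-222)×(255-167)/255 = 255 - 2904/255 ≈ 255 - 11.388 = 243.612 → 244
= RGB(222, 193, 244)


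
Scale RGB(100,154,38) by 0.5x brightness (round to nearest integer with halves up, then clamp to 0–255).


Multiply each channel by 0.5, round half up, clamp to [0, 255]
R: 100×0.5 = 50
G: 154×0.5 = 77
B: 38×0.5 = 19
= RGB(50, 77, 19)


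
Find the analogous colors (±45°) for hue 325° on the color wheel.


Base hue: 325°
Left analog: (325 - 45) mod 360 = 280°
Right analog: (325 + 45) mod 360 = 10°
Analogous hues = 280° and 10°


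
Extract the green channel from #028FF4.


Color: #028FF4
R = 02 = 2
G = 8F = 143
B = F4 = 244
Green = 143


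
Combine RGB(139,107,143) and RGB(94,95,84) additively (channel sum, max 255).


Additive: each channel = min(255, C₁+C₂)
R: 139+94 = 233 → 233
G: 107+95 = 202 → 202
B: 143+84 = 227 → 227
= RGB(233, 202, 227)


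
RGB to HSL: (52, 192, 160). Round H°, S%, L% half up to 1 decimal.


Normalize: R'=52/255≈0.2039, G'=192/255≈0.7529, B'=160/255≈0.6275
Max=192/255, Min=52/255, Δ=Max-Min=140/255
L = (Max+Min)/2 = (192+52)/510 = 244/510 = 0.47843… → L = 47.8%
L ≤ 0.5 → S = Δ/(Max+Min) = 140/(192+52) = 140/244 = 0.57377… → S = 57.4%
(the 1/255 factors cancel in S and H, so raw channel differences can be used)
Max is G' → H = 60 × ((B-R)/Δ + 2) = 60 × ((160-52)/140 + 2)
  108/140 + 2 = 0.7714… + 2 = 2.7714…
  H = 60 × 2.7714… = 166.285…° → H = 166.3°
= HSL(166.3°, 57.4%, 47.8%)


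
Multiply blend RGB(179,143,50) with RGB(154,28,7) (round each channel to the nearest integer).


Multiply: C = A×B/255, rounded to nearest integer
R: 179×154/255 = 27566/255 ≈ 108.102 → 108
G: 143×28/255 = 4004/255 ≈ 15.702 → 16
B: 50×7/255 = 350/255 ≈ 1.373 → 1
= RGB(108, 16, 1)


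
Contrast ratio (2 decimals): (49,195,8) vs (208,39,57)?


Linearize each sRGB channel c=v/255: c/12.92 if c ≤ 0.04045 else ((c+0.055)/1.055)^2.4
L = 0.2126×R_lin + 0.7152×G_lin + 0.0722×B_lin
Color 1 (49,195,8):
  R=49: 49/255≈0.1922 > 0.04045 → ((0.1922+0.055)/1.055)^2.4 ≈ 0.03071
  G=195: 195/255≈0.7647 > 0.04045 → ((0.7647+0.055)/1.055)^2.4 ≈ 0.54572
  B=8: 8/255≈0.0314 ≤ 0.04045 → 0.0314/12.92 ≈ 0.00243
  L1 = 0.2126×0.03071 + 0.7152×0.54572 + 0.0722×0.00243 ≈ 0.39701
Color 2 (208,39,57):
  R=208: 208/255≈0.8157 > 0.04045 → ((0.8157+0.055)/1.055)^2.4 ≈ 0.63076
  G=39: 39/255≈0.1529 > 0.04045 → ((0.1529+0.055)/1.055)^2.4 ≈ 0.02029
  B=57: 57/255≈0.2235 > 0.04045 → ((0.2235+0.055)/1.055)^2.4 ≈ 0.04092
  L2 = 0.2126×0.63076 + 0.7152×0.02029 + 0.0722×0.04092 ≈ 0.15156
Lighter = 0.39701, Darker = 0.15156
Ratio = (L_lighter + 0.05) / (L_darker + 0.05)
Ratio = (0.39701 + 0.05) / (0.15156 + 0.05) = 0.44701 / 0.20156 ≈ 2.2177
Ratio ≈ 2.22:1


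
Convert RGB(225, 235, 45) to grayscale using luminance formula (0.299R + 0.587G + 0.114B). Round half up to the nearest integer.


Gray = 0.299×R + 0.587×G + 0.114×B
Gray = 0.299×225 + 0.587×235 + 0.114×45
Gray = 67.275 + 137.945 + 5.130
Gray = 210.350 → round half up → 210
Gray = 210


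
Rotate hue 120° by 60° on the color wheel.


New hue = (H + rotation) mod 360
New hue = (120 + 60) mod 360
= 180 mod 360
= 180°


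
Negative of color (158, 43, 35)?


Invert: (255-R, 255-G, 255-B)
R: 255-158 = 97
G: 255-43 = 212
B: 255-35 = 220
= RGB(97, 212, 220)


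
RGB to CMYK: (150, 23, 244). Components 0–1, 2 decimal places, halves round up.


R'=150/255≈0.5882, G'=23/255≈0.0902, B'=244/255≈0.9569
K = 1 - max(R',G',B') = 1 - 244/255 = 11/255 = 0.04313… → 0.04
(1-R'-K)/(1-K) simplifies to (max-R)/max with max = 244:
C = (244-150)/244 = 94/244 = 0.38524… → 0.39
M = (244-23)/244 = 221/244 = 0.90573… → 0.91
Y = (244-244)/244 = 0/244 = 0 → 0.00
= CMYK(0.39, 0.91, 0.00, 0.04)


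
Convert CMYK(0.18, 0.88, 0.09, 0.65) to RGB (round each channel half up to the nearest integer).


R = 255 × (1-C) × (1-K) = 255 × 0.82 × 0.35 = 73.185 → 73
G = 255 × (1-M) × (1-K) = 255 × 0.12 × 0.35 = 10.71 → 11
B = 255 × (1-Y) × (1-K) = 255 × 0.91 × 0.35 = 81.2175 → 81
= RGB(73, 11, 81)


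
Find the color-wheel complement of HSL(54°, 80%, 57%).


Complement = opposite side of color wheel = hue + 180°
H' = (54 + 180) mod 360 = 234°
S and L unchanged.
= HSL(234°, 80%, 57%)


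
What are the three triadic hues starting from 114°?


Triadic: equally spaced at 120° intervals
H1 = 114°
H2 = (114 + 120) mod 360 = 234°
H3 = (114 + 240) mod 360 = 354°
Triadic = 114°, 234°, 354°


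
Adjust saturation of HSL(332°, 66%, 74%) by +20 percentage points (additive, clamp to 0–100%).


Original S = 66%
Adjustment = +20 percentage points
New S = 66 + (20) = 86
Clamp to [0, 100] → 86
= HSL(332°, 86%, 74%)


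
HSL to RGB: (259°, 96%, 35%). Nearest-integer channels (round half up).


H=259°, S=0.96, L=0.35
C = (1-|2L-1|)×S = (1-|-0.30|)×0.96 = 0.672
H' = H/60 = 259/60 ≈ 4.3167; X = C×(1-|H' mod 2 - 1|) = 0.2128
m = L - C/2 = 0.35 - 0.336 = 0.014
Sector ⌊H'⌋ = 4 → (R',G',B') = (0.2128, 0.0, 0.672)
RGB = ((R'+m)×255, (G'+m)×255, (B'+m)×255) = (57.834, 3.57, 174.93)
Round half up → RGB(58, 4, 175)


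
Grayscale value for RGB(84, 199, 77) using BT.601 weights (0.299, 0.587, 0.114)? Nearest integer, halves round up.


Gray = 0.299×R + 0.587×G + 0.114×B
Gray = 0.299×84 + 0.587×199 + 0.114×77
Gray = 25.116 + 116.813 + 8.778
Gray = 150.707 → round half up → 151
Gray = 151


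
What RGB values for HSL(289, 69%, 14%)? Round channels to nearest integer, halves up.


H=289°, S=0.69, L=0.14
C = (1-|2L-1|)×S = (1-|-0.72|)×0.69 = 0.1932
H' = H/60 = 289/60 ≈ 4.8167; X = C×(1-|H' mod 2 - 1|) = 0.15778
m = L - C/2 = 0.14 - 0.0966 = 0.0434
Sector ⌊H'⌋ = 4 → (R',G',B') = (0.15778, 0.0, 0.1932)
RGB = ((R'+m)×255, (G'+m)×255, (B'+m)×255) = (51.3009, 11.067, 60.333)
Round half up → RGB(51, 11, 60)


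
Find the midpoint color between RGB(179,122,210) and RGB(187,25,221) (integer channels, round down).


Midpoint: each channel = ⌊(C₁+C₂)/2⌋
R: ⌊(179+187)/2⌋ = 183
G: ⌊(122+25)/2⌋ = 73
B: ⌊(210+221)/2⌋ = 215
= RGB(183, 73, 215)


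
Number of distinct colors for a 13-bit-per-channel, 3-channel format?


Total bits = 13 bits/channel × 3 channels = 39 bits
Distinct colors = 2^39
= 549,755,813,888 colors


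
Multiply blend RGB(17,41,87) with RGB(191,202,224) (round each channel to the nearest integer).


Multiply: C = A×B/255, rounded to nearest integer
R: 17×191/255 = 3247/255 ≈ 12.733 → 13
G: 41×202/255 = 8282/255 ≈ 32.478 → 32
B: 87×224/255 = 19488/255 ≈ 76.424 → 76
= RGB(13, 32, 76)


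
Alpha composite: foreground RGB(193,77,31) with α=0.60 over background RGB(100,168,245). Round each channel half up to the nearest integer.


C = α×F + (1-α)×B, with 1-α = 0.40
R: 0.60×193 + 0.40×100 = 115.80 + 40.00 = 155.80 → 156
G: 0.60×77 + 0.40×168 = 46.20 + 67.20 = 113.40 → 113
B: 0.60×31 + 0.40×245 = 18.60 + 98.00 = 116.60 → 117
= RGB(156, 113, 117)


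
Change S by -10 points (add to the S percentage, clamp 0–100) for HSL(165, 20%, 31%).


Original S = 20%
Adjustment = -10 percentage points
New S = 20 + (-10) = 10
Clamp to [0, 100] → 10
= HSL(165°, 10%, 31%)


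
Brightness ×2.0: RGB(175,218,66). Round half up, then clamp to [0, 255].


Multiply each channel by 2.0, round half up, clamp to [0, 255]
R: 175×2.0 = 350 → clamp → 255
G: 218×2.0 = 436 → clamp → 255
B: 66×2.0 = 132
= RGB(255, 255, 132)


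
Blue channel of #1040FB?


Color: #1040FB
R = 10 = 16
G = 40 = 64
B = FB = 251
Blue = 251


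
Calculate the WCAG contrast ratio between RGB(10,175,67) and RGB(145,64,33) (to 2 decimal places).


Linearize each sRGB channel c=v/255: c/12.92 if c ≤ 0.04045 else ((c+0.055)/1.055)^2.4
L = 0.2126×R_lin + 0.7152×G_lin + 0.0722×B_lin
Color 1 (10,175,67):
  R=10: 10/255≈0.0392 ≤ 0.04045 → 0.0392/12.92 ≈ 0.00304
  G=175: 175/255≈0.6863 > 0.04045 → ((0.6863+0.055)/1.055)^2.4 ≈ 0.42869
  B=67: 67/255≈0.2627 > 0.04045 → ((0.2627+0.055)/1.055)^2.4 ≈ 0.05613
  L1 = 0.2126×0.00304 + 0.7152×0.42869 + 0.0722×0.05613 ≈ 0.31130
Color 2 (145,64,33):
  R=145: 145/255≈0.5686 > 0.04045 → ((0.5686+0.055)/1.055)^2.4 ≈ 0.28315
  G=64: 64/255≈0.2510 > 0.04045 → ((0.2510+0.055)/1.055)^2.4 ≈ 0.05127
  B=33: 33/255≈0.1294 > 0.04045 → ((0.1294+0.055)/1.055)^2.4 ≈ 0.01521
  L2 = 0.2126×0.28315 + 0.7152×0.05127 + 0.0722×0.01521 ≈ 0.09796
Lighter = 0.31130, Darker = 0.09796
Ratio = (L_lighter + 0.05) / (L_darker + 0.05)
Ratio = (0.31130 + 0.05) / (0.09796 + 0.05) = 0.36130 / 0.14796 ≈ 2.4418
Ratio ≈ 2.44:1
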